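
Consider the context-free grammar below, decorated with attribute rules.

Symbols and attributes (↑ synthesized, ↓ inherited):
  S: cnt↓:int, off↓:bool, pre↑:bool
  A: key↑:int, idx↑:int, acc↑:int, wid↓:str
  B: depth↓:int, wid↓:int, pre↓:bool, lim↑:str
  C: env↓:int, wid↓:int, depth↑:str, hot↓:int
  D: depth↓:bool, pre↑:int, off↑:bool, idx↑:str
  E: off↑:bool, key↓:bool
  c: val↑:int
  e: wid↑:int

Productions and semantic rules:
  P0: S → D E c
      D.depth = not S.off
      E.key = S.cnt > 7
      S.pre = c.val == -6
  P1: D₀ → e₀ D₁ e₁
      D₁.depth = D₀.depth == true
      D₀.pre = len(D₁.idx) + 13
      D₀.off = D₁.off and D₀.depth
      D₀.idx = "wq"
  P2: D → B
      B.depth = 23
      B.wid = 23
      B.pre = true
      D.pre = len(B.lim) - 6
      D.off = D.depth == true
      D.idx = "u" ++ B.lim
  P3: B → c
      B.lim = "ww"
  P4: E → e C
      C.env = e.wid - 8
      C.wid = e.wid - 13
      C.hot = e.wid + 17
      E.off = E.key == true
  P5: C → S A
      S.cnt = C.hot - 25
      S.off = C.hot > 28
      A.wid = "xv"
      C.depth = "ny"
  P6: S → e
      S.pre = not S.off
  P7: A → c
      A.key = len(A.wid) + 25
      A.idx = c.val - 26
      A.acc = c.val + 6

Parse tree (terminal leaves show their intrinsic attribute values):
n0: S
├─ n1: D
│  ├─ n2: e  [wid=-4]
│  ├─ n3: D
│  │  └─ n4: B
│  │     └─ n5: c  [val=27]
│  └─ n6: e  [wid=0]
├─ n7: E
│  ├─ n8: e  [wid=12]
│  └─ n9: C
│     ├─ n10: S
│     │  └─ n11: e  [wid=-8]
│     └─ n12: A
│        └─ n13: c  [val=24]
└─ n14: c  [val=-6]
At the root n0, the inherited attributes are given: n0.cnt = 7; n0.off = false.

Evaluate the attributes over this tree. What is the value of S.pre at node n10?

false

1. n0.cnt = 7  [given at root]
2. n0.off = false  [given at root]
3. n1.depth = true  [not S.off]
4. n2.wid = -4  [terminal]
5. n3.depth = true  [D₀.depth == true]
6. n4.depth = 23  [23]
7. n4.wid = 23  [23]
8. n4.pre = true  [true]
9. n5.val = 27  [terminal]
10. n4.lim = "ww"  ["ww"]
11. n3.pre = -4  [len(B.lim) - 6]
12. n3.off = true  [D.depth == true]
13. n3.idx = "uww"  ["u" ++ B.lim]
14. n6.wid = 0  [terminal]
15. n1.pre = 16  [len(D₁.idx) + 13]
16. n1.off = true  [D₁.off and D₀.depth]
17. n1.idx = "wq"  ["wq"]
18. n7.key = false  [S.cnt > 7]
19. n8.wid = 12  [terminal]
20. n9.env = 4  [e.wid - 8]
21. n9.wid = -1  [e.wid - 13]
22. n9.hot = 29  [e.wid + 17]
23. n10.cnt = 4  [C.hot - 25]
24. n10.off = true  [C.hot > 28]
25. n11.wid = -8  [terminal]
26. n10.pre = false  [not S.off]
27. n12.wid = "xv"  ["xv"]
28. n13.val = 24  [terminal]
29. n12.key = 27  [len(A.wid) + 25]
30. n12.idx = -2  [c.val - 26]
31. n12.acc = 30  [c.val + 6]
32. n9.depth = "ny"  ["ny"]
33. n7.off = false  [E.key == true]
34. n14.val = -6  [terminal]
35. n0.pre = true  [c.val == -6]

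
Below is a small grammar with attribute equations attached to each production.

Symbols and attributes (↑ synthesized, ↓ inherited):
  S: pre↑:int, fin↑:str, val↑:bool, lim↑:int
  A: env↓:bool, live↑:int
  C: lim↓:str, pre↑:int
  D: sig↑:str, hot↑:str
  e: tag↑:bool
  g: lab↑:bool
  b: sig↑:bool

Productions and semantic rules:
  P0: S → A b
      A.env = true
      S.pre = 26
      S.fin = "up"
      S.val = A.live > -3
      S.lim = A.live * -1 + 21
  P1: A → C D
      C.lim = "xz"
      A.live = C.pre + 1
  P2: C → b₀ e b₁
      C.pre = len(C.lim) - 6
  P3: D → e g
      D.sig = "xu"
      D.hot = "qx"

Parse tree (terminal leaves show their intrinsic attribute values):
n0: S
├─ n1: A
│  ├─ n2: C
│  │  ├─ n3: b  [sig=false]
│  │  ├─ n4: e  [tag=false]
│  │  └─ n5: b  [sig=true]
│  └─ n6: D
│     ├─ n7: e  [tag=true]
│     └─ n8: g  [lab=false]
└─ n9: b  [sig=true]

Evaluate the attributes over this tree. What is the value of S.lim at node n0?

24

1. n1.env = true  [true]
2. n2.lim = "xz"  ["xz"]
3. n3.sig = false  [terminal]
4. n4.tag = false  [terminal]
5. n5.sig = true  [terminal]
6. n2.pre = -4  [len(C.lim) - 6]
7. n7.tag = true  [terminal]
8. n8.lab = false  [terminal]
9. n6.sig = "xu"  ["xu"]
10. n6.hot = "qx"  ["qx"]
11. n1.live = -3  [C.pre + 1]
12. n9.sig = true  [terminal]
13. n0.pre = 26  [26]
14. n0.fin = "up"  ["up"]
15. n0.val = false  [A.live > -3]
16. n0.lim = 24  [A.live * -1 + 21]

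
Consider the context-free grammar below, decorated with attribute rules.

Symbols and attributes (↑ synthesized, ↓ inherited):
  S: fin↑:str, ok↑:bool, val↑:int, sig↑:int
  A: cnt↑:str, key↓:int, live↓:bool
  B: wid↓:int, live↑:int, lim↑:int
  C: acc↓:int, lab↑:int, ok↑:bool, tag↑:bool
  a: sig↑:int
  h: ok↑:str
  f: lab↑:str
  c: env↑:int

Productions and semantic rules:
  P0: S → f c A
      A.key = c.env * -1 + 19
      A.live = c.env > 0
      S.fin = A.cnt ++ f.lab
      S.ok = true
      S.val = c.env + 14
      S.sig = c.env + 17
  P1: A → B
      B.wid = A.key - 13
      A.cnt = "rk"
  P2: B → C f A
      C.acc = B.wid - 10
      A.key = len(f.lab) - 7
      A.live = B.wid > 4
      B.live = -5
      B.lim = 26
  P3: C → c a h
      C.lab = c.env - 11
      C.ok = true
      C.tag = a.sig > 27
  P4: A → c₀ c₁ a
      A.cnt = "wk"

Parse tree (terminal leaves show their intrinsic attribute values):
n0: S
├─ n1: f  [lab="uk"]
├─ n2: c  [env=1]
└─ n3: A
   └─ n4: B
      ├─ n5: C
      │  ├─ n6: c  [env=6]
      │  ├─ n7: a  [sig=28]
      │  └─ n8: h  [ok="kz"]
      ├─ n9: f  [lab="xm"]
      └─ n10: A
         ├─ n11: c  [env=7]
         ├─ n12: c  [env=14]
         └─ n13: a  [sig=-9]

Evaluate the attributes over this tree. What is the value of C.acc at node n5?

1. n1.lab = "uk"  [terminal]
2. n2.env = 1  [terminal]
3. n3.key = 18  [c.env * -1 + 19]
4. n3.live = true  [c.env > 0]
5. n4.wid = 5  [A.key - 13]
6. n5.acc = -5  [B.wid - 10]
7. n6.env = 6  [terminal]
8. n7.sig = 28  [terminal]
9. n8.ok = "kz"  [terminal]
10. n5.lab = -5  [c.env - 11]
11. n5.ok = true  [true]
12. n5.tag = true  [a.sig > 27]
13. n9.lab = "xm"  [terminal]
14. n10.key = -5  [len(f.lab) - 7]
15. n10.live = true  [B.wid > 4]
16. n11.env = 7  [terminal]
17. n12.env = 14  [terminal]
18. n13.sig = -9  [terminal]
19. n10.cnt = "wk"  ["wk"]
20. n4.live = -5  [-5]
21. n4.lim = 26  [26]
22. n3.cnt = "rk"  ["rk"]
23. n0.fin = "rkuk"  [A.cnt ++ f.lab]
24. n0.ok = true  [true]
25. n0.val = 15  [c.env + 14]
26. n0.sig = 18  [c.env + 17]

-5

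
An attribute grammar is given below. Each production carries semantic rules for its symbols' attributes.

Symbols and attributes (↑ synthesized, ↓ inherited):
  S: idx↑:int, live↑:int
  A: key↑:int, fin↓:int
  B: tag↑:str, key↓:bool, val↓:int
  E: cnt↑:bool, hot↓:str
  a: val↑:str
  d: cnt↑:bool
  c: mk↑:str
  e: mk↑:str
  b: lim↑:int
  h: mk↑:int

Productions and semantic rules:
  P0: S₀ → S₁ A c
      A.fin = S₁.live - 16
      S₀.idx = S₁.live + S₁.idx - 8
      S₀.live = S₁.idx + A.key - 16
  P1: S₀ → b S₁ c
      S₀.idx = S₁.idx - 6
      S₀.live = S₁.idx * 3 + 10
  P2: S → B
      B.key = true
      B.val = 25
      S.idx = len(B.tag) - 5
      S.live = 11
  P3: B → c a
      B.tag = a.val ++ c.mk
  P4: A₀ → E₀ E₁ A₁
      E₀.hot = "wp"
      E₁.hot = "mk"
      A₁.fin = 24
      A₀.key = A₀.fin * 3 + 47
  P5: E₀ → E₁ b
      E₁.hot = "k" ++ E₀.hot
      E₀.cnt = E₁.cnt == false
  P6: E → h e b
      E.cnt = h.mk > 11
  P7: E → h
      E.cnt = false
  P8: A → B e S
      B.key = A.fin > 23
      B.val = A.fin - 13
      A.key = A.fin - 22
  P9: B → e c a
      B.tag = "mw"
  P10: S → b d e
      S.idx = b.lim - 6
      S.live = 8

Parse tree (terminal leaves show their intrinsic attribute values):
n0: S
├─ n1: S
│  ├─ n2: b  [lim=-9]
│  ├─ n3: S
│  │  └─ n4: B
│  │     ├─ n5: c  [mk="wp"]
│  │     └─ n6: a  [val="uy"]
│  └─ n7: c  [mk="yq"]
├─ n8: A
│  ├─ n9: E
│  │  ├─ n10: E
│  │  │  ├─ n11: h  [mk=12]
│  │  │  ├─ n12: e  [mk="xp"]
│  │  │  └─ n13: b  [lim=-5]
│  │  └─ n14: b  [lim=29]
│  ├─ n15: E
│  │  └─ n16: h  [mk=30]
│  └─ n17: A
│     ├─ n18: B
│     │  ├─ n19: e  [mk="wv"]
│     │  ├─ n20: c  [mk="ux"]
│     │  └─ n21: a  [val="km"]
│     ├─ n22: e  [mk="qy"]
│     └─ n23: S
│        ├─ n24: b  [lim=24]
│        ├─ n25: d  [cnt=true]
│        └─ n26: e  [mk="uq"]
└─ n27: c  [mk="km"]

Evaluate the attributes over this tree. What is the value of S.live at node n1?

1. n2.lim = -9  [terminal]
2. n4.key = true  [true]
3. n4.val = 25  [25]
4. n5.mk = "wp"  [terminal]
5. n6.val = "uy"  [terminal]
6. n4.tag = "uywp"  [a.val ++ c.mk]
7. n3.idx = -1  [len(B.tag) - 5]
8. n3.live = 11  [11]
9. n7.mk = "yq"  [terminal]
10. n1.idx = -7  [S₁.idx - 6]
11. n1.live = 7  [S₁.idx * 3 + 10]
12. n8.fin = -9  [S₁.live - 16]
13. n9.hot = "wp"  ["wp"]
14. n10.hot = "kwp"  ["k" ++ E₀.hot]
15. n11.mk = 12  [terminal]
16. n12.mk = "xp"  [terminal]
17. n13.lim = -5  [terminal]
18. n10.cnt = true  [h.mk > 11]
19. n14.lim = 29  [terminal]
20. n9.cnt = false  [E₁.cnt == false]
21. n15.hot = "mk"  ["mk"]
22. n16.mk = 30  [terminal]
23. n15.cnt = false  [false]
24. n17.fin = 24  [24]
25. n18.key = true  [A.fin > 23]
26. n18.val = 11  [A.fin - 13]
27. n19.mk = "wv"  [terminal]
28. n20.mk = "ux"  [terminal]
29. n21.val = "km"  [terminal]
30. n18.tag = "mw"  ["mw"]
31. n22.mk = "qy"  [terminal]
32. n24.lim = 24  [terminal]
33. n25.cnt = true  [terminal]
34. n26.mk = "uq"  [terminal]
35. n23.idx = 18  [b.lim - 6]
36. n23.live = 8  [8]
37. n17.key = 2  [A.fin - 22]
38. n8.key = 20  [A₀.fin * 3 + 47]
39. n27.mk = "km"  [terminal]
40. n0.idx = -8  [S₁.live + S₁.idx - 8]
41. n0.live = -3  [S₁.idx + A.key - 16]

7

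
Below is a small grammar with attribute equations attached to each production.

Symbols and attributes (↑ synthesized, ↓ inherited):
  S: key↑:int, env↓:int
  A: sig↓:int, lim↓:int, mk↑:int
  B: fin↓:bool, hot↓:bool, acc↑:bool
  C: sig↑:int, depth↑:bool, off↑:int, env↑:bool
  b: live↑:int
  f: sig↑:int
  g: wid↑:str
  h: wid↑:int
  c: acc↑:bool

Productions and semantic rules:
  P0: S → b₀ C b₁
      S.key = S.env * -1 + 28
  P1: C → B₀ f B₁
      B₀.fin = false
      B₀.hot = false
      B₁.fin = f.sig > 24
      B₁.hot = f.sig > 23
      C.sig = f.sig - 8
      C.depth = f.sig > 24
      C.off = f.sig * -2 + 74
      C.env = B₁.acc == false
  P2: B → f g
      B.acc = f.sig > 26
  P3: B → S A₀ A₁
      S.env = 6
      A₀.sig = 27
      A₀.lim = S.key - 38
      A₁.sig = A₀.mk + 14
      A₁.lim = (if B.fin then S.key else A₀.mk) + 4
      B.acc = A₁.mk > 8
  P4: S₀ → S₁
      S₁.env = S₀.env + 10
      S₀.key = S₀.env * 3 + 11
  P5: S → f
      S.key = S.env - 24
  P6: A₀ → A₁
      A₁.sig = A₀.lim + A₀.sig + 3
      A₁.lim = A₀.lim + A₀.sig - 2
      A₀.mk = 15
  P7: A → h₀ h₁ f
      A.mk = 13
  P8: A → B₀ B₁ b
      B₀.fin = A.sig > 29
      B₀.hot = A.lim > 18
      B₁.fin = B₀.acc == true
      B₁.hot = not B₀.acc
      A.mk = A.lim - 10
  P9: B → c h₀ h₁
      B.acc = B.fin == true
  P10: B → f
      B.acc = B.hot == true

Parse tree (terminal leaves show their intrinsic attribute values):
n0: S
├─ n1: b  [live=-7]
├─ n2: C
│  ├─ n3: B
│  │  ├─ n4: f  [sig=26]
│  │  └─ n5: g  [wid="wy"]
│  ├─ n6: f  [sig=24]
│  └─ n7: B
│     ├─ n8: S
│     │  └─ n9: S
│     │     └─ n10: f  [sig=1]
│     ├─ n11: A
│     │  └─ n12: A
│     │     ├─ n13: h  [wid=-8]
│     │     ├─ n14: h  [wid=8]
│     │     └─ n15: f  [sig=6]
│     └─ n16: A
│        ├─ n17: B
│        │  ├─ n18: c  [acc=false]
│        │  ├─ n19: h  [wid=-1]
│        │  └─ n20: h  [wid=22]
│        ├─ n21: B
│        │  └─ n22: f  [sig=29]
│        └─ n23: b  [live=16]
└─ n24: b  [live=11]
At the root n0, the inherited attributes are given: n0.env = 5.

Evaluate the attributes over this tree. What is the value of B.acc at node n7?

true

1. n0.env = 5  [given at root]
2. n1.live = -7  [terminal]
3. n3.fin = false  [false]
4. n3.hot = false  [false]
5. n4.sig = 26  [terminal]
6. n5.wid = "wy"  [terminal]
7. n3.acc = false  [f.sig > 26]
8. n6.sig = 24  [terminal]
9. n7.fin = false  [f.sig > 24]
10. n7.hot = true  [f.sig > 23]
11. n8.env = 6  [6]
12. n9.env = 16  [S₀.env + 10]
13. n10.sig = 1  [terminal]
14. n9.key = -8  [S.env - 24]
15. n8.key = 29  [S₀.env * 3 + 11]
16. n11.sig = 27  [27]
17. n11.lim = -9  [S.key - 38]
18. n12.sig = 21  [A₀.lim + A₀.sig + 3]
19. n12.lim = 16  [A₀.lim + A₀.sig - 2]
20. n13.wid = -8  [terminal]
21. n14.wid = 8  [terminal]
22. n15.sig = 6  [terminal]
23. n12.mk = 13  [13]
24. n11.mk = 15  [15]
25. n16.sig = 29  [A₀.mk + 14]
26. n16.lim = 19  [(if B.fin then S.key else A₀.mk) + 4]
27. n17.fin = false  [A.sig > 29]
28. n17.hot = true  [A.lim > 18]
29. n18.acc = false  [terminal]
30. n19.wid = -1  [terminal]
31. n20.wid = 22  [terminal]
32. n17.acc = false  [B.fin == true]
33. n21.fin = false  [B₀.acc == true]
34. n21.hot = true  [not B₀.acc]
35. n22.sig = 29  [terminal]
36. n21.acc = true  [B.hot == true]
37. n23.live = 16  [terminal]
38. n16.mk = 9  [A.lim - 10]
39. n7.acc = true  [A₁.mk > 8]
40. n2.sig = 16  [f.sig - 8]
41. n2.depth = false  [f.sig > 24]
42. n2.off = 26  [f.sig * -2 + 74]
43. n2.env = false  [B₁.acc == false]
44. n24.live = 11  [terminal]
45. n0.key = 23  [S.env * -1 + 28]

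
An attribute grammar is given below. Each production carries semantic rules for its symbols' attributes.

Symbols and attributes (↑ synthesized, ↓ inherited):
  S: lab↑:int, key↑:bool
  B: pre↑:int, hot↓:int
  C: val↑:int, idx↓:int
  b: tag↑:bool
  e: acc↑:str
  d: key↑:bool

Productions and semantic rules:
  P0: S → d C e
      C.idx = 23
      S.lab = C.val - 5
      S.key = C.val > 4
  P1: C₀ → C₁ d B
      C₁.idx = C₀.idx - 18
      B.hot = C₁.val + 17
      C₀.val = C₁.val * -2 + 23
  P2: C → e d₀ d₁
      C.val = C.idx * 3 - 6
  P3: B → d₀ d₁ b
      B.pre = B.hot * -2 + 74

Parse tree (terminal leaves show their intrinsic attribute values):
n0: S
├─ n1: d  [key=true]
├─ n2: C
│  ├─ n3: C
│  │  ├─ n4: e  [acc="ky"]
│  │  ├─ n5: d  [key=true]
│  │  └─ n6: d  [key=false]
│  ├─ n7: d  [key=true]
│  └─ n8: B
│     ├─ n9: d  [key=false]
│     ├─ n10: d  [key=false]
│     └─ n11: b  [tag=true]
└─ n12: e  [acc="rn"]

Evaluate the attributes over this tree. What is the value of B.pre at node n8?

22

1. n1.key = true  [terminal]
2. n2.idx = 23  [23]
3. n3.idx = 5  [C₀.idx - 18]
4. n4.acc = "ky"  [terminal]
5. n5.key = true  [terminal]
6. n6.key = false  [terminal]
7. n3.val = 9  [C.idx * 3 - 6]
8. n7.key = true  [terminal]
9. n8.hot = 26  [C₁.val + 17]
10. n9.key = false  [terminal]
11. n10.key = false  [terminal]
12. n11.tag = true  [terminal]
13. n8.pre = 22  [B.hot * -2 + 74]
14. n2.val = 5  [C₁.val * -2 + 23]
15. n12.acc = "rn"  [terminal]
16. n0.lab = 0  [C.val - 5]
17. n0.key = true  [C.val > 4]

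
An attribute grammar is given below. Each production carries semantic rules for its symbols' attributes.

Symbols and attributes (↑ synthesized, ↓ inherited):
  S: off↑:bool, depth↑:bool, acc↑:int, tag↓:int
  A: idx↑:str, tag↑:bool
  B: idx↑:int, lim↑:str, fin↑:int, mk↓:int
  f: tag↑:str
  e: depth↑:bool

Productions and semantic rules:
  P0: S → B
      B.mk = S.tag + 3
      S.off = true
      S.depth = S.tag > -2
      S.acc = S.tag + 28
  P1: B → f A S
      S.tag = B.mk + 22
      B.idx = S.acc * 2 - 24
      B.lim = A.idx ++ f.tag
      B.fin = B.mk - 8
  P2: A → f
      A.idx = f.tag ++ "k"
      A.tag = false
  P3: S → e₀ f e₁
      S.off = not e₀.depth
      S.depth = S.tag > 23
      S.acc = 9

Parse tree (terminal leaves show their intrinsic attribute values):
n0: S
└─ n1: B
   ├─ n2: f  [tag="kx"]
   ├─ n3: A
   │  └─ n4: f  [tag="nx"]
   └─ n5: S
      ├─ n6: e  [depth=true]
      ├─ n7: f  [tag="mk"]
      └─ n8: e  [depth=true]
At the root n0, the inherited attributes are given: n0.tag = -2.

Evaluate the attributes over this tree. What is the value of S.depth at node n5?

false

1. n0.tag = -2  [given at root]
2. n1.mk = 1  [S.tag + 3]
3. n2.tag = "kx"  [terminal]
4. n4.tag = "nx"  [terminal]
5. n3.idx = "nxk"  [f.tag ++ "k"]
6. n3.tag = false  [false]
7. n5.tag = 23  [B.mk + 22]
8. n6.depth = true  [terminal]
9. n7.tag = "mk"  [terminal]
10. n8.depth = true  [terminal]
11. n5.off = false  [not e₀.depth]
12. n5.depth = false  [S.tag > 23]
13. n5.acc = 9  [9]
14. n1.idx = -6  [S.acc * 2 - 24]
15. n1.lim = "nxkkx"  [A.idx ++ f.tag]
16. n1.fin = -7  [B.mk - 8]
17. n0.off = true  [true]
18. n0.depth = false  [S.tag > -2]
19. n0.acc = 26  [S.tag + 28]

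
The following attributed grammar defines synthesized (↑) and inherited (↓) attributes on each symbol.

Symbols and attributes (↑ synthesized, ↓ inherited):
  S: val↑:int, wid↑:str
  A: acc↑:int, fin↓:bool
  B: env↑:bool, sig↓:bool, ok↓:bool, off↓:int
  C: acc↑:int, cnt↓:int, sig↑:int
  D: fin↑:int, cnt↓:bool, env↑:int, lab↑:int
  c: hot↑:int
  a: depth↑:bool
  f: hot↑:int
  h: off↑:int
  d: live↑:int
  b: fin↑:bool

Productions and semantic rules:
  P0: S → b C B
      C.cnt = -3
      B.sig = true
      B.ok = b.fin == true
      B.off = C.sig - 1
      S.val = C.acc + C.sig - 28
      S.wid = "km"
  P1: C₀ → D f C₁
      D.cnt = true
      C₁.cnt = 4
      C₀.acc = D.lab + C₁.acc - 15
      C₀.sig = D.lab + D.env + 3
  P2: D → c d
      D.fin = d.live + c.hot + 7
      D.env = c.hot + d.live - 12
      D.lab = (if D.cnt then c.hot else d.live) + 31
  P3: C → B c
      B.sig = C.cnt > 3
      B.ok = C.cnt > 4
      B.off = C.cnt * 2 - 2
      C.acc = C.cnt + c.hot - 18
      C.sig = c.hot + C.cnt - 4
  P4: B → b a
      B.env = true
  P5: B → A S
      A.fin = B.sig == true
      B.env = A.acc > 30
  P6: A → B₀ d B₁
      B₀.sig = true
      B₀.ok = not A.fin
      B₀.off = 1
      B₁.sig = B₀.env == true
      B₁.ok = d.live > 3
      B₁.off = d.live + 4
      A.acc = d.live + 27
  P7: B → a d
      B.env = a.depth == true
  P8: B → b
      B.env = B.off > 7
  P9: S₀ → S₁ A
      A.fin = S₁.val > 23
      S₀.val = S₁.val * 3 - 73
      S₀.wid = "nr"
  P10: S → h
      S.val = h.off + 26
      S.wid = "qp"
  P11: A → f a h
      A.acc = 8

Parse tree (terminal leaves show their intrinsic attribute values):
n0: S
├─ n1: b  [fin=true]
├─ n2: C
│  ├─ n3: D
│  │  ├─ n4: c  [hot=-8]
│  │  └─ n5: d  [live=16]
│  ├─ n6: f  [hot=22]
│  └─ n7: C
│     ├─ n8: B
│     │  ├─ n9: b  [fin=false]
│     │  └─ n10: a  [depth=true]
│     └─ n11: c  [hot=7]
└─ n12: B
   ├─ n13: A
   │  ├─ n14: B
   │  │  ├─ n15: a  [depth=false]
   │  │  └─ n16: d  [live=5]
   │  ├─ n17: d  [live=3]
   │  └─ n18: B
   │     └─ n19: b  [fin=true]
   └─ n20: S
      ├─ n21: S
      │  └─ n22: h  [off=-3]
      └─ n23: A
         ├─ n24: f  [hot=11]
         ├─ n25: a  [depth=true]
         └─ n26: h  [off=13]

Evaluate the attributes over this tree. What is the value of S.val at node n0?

1. n1.fin = true  [terminal]
2. n2.cnt = -3  [-3]
3. n3.cnt = true  [true]
4. n4.hot = -8  [terminal]
5. n5.live = 16  [terminal]
6. n3.fin = 15  [d.live + c.hot + 7]
7. n3.env = -4  [c.hot + d.live - 12]
8. n3.lab = 23  [(if D.cnt then c.hot else d.live) + 31]
9. n6.hot = 22  [terminal]
10. n7.cnt = 4  [4]
11. n8.sig = true  [C.cnt > 3]
12. n8.ok = false  [C.cnt > 4]
13. n8.off = 6  [C.cnt * 2 - 2]
14. n9.fin = false  [terminal]
15. n10.depth = true  [terminal]
16. n8.env = true  [true]
17. n11.hot = 7  [terminal]
18. n7.acc = -7  [C.cnt + c.hot - 18]
19. n7.sig = 7  [c.hot + C.cnt - 4]
20. n2.acc = 1  [D.lab + C₁.acc - 15]
21. n2.sig = 22  [D.lab + D.env + 3]
22. n12.sig = true  [true]
23. n12.ok = true  [b.fin == true]
24. n12.off = 21  [C.sig - 1]
25. n13.fin = true  [B.sig == true]
26. n14.sig = true  [true]
27. n14.ok = false  [not A.fin]
28. n14.off = 1  [1]
29. n15.depth = false  [terminal]
30. n16.live = 5  [terminal]
31. n14.env = false  [a.depth == true]
32. n17.live = 3  [terminal]
33. n18.sig = false  [B₀.env == true]
34. n18.ok = false  [d.live > 3]
35. n18.off = 7  [d.live + 4]
36. n19.fin = true  [terminal]
37. n18.env = false  [B.off > 7]
38. n13.acc = 30  [d.live + 27]
39. n22.off = -3  [terminal]
40. n21.val = 23  [h.off + 26]
41. n21.wid = "qp"  ["qp"]
42. n23.fin = false  [S₁.val > 23]
43. n24.hot = 11  [terminal]
44. n25.depth = true  [terminal]
45. n26.off = 13  [terminal]
46. n23.acc = 8  [8]
47. n20.val = -4  [S₁.val * 3 - 73]
48. n20.wid = "nr"  ["nr"]
49. n12.env = false  [A.acc > 30]
50. n0.val = -5  [C.acc + C.sig - 28]
51. n0.wid = "km"  ["km"]

-5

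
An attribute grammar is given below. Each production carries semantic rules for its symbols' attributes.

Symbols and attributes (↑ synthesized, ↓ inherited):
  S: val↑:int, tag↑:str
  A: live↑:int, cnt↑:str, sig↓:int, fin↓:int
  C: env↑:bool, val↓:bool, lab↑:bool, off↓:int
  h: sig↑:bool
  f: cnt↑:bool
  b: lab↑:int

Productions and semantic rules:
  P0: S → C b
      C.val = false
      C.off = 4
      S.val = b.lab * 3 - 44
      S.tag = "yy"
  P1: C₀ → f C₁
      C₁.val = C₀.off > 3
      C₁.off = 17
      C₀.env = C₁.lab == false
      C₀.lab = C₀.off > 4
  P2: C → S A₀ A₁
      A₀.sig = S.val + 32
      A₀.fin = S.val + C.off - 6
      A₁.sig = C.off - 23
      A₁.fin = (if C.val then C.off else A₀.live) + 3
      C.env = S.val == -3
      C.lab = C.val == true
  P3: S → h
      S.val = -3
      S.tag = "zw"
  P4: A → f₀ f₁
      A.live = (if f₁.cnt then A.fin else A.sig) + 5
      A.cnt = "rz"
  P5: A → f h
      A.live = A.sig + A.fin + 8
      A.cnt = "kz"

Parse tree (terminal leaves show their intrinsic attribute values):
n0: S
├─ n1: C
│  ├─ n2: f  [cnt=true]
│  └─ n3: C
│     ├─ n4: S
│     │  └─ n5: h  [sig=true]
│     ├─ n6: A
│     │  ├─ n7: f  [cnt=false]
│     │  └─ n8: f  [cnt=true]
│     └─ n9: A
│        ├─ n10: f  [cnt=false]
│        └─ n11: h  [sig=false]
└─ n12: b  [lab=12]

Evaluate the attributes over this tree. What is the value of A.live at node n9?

22

1. n1.val = false  [false]
2. n1.off = 4  [4]
3. n2.cnt = true  [terminal]
4. n3.val = true  [C₀.off > 3]
5. n3.off = 17  [17]
6. n5.sig = true  [terminal]
7. n4.val = -3  [-3]
8. n4.tag = "zw"  ["zw"]
9. n6.sig = 29  [S.val + 32]
10. n6.fin = 8  [S.val + C.off - 6]
11. n7.cnt = false  [terminal]
12. n8.cnt = true  [terminal]
13. n6.live = 13  [(if f₁.cnt then A.fin else A.sig) + 5]
14. n6.cnt = "rz"  ["rz"]
15. n9.sig = -6  [C.off - 23]
16. n9.fin = 20  [(if C.val then C.off else A₀.live) + 3]
17. n10.cnt = false  [terminal]
18. n11.sig = false  [terminal]
19. n9.live = 22  [A.sig + A.fin + 8]
20. n9.cnt = "kz"  ["kz"]
21. n3.env = true  [S.val == -3]
22. n3.lab = true  [C.val == true]
23. n1.env = false  [C₁.lab == false]
24. n1.lab = false  [C₀.off > 4]
25. n12.lab = 12  [terminal]
26. n0.val = -8  [b.lab * 3 - 44]
27. n0.tag = "yy"  ["yy"]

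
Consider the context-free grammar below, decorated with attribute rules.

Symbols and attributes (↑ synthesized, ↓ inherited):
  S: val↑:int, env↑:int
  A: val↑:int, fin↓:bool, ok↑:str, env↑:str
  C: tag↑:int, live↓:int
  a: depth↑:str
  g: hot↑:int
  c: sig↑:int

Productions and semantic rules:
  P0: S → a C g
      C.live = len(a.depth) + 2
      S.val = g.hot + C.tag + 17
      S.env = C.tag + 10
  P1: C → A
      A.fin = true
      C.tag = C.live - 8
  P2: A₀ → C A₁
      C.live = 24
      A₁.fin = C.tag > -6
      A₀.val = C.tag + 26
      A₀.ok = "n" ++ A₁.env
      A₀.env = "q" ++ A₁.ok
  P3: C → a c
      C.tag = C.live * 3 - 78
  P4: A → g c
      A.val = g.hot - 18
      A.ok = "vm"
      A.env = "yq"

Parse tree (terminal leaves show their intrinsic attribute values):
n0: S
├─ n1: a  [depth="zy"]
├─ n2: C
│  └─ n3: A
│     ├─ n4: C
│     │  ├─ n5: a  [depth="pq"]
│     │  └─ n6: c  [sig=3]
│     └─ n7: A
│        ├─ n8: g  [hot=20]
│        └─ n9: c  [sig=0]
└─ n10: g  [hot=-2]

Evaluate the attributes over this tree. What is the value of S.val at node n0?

1. n1.depth = "zy"  [terminal]
2. n2.live = 4  [len(a.depth) + 2]
3. n3.fin = true  [true]
4. n4.live = 24  [24]
5. n5.depth = "pq"  [terminal]
6. n6.sig = 3  [terminal]
7. n4.tag = -6  [C.live * 3 - 78]
8. n7.fin = false  [C.tag > -6]
9. n8.hot = 20  [terminal]
10. n9.sig = 0  [terminal]
11. n7.val = 2  [g.hot - 18]
12. n7.ok = "vm"  ["vm"]
13. n7.env = "yq"  ["yq"]
14. n3.val = 20  [C.tag + 26]
15. n3.ok = "nyq"  ["n" ++ A₁.env]
16. n3.env = "qvm"  ["q" ++ A₁.ok]
17. n2.tag = -4  [C.live - 8]
18. n10.hot = -2  [terminal]
19. n0.val = 11  [g.hot + C.tag + 17]
20. n0.env = 6  [C.tag + 10]

11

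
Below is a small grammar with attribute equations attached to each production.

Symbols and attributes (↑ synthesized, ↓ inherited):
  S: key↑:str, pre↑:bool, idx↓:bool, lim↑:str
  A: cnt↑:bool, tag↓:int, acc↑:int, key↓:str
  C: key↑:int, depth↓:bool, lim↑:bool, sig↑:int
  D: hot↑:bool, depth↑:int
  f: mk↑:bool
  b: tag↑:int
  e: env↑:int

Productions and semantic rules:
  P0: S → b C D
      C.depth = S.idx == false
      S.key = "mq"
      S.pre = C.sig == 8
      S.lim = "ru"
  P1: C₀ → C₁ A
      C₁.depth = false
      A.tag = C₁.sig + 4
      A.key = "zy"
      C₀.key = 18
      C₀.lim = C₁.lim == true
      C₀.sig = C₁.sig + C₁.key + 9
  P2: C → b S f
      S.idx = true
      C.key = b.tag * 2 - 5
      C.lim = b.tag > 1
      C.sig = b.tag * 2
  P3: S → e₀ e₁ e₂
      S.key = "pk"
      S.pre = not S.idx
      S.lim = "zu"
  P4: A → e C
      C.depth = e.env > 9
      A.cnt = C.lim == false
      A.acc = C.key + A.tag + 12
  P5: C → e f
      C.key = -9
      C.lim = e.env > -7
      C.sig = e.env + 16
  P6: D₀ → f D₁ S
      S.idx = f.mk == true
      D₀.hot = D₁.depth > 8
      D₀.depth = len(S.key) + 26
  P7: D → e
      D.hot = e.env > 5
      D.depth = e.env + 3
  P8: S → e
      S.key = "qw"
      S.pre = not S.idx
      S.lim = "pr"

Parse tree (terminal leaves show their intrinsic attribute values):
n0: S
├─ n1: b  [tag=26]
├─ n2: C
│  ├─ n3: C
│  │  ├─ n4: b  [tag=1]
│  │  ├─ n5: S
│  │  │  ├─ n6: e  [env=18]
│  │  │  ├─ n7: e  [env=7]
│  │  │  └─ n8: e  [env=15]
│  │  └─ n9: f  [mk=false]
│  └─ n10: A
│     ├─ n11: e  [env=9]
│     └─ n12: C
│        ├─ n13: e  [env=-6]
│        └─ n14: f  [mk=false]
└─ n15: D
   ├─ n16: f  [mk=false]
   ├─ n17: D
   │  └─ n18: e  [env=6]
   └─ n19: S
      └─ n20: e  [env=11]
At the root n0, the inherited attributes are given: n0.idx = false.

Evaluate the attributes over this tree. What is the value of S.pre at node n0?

1. n0.idx = false  [given at root]
2. n1.tag = 26  [terminal]
3. n2.depth = true  [S.idx == false]
4. n3.depth = false  [false]
5. n4.tag = 1  [terminal]
6. n5.idx = true  [true]
7. n6.env = 18  [terminal]
8. n7.env = 7  [terminal]
9. n8.env = 15  [terminal]
10. n5.key = "pk"  ["pk"]
11. n5.pre = false  [not S.idx]
12. n5.lim = "zu"  ["zu"]
13. n9.mk = false  [terminal]
14. n3.key = -3  [b.tag * 2 - 5]
15. n3.lim = false  [b.tag > 1]
16. n3.sig = 2  [b.tag * 2]
17. n10.tag = 6  [C₁.sig + 4]
18. n10.key = "zy"  ["zy"]
19. n11.env = 9  [terminal]
20. n12.depth = false  [e.env > 9]
21. n13.env = -6  [terminal]
22. n14.mk = false  [terminal]
23. n12.key = -9  [-9]
24. n12.lim = true  [e.env > -7]
25. n12.sig = 10  [e.env + 16]
26. n10.cnt = false  [C.lim == false]
27. n10.acc = 9  [C.key + A.tag + 12]
28. n2.key = 18  [18]
29. n2.lim = false  [C₁.lim == true]
30. n2.sig = 8  [C₁.sig + C₁.key + 9]
31. n16.mk = false  [terminal]
32. n18.env = 6  [terminal]
33. n17.hot = true  [e.env > 5]
34. n17.depth = 9  [e.env + 3]
35. n19.idx = false  [f.mk == true]
36. n20.env = 11  [terminal]
37. n19.key = "qw"  ["qw"]
38. n19.pre = true  [not S.idx]
39. n19.lim = "pr"  ["pr"]
40. n15.hot = true  [D₁.depth > 8]
41. n15.depth = 28  [len(S.key) + 26]
42. n0.key = "mq"  ["mq"]
43. n0.pre = true  [C.sig == 8]
44. n0.lim = "ru"  ["ru"]

true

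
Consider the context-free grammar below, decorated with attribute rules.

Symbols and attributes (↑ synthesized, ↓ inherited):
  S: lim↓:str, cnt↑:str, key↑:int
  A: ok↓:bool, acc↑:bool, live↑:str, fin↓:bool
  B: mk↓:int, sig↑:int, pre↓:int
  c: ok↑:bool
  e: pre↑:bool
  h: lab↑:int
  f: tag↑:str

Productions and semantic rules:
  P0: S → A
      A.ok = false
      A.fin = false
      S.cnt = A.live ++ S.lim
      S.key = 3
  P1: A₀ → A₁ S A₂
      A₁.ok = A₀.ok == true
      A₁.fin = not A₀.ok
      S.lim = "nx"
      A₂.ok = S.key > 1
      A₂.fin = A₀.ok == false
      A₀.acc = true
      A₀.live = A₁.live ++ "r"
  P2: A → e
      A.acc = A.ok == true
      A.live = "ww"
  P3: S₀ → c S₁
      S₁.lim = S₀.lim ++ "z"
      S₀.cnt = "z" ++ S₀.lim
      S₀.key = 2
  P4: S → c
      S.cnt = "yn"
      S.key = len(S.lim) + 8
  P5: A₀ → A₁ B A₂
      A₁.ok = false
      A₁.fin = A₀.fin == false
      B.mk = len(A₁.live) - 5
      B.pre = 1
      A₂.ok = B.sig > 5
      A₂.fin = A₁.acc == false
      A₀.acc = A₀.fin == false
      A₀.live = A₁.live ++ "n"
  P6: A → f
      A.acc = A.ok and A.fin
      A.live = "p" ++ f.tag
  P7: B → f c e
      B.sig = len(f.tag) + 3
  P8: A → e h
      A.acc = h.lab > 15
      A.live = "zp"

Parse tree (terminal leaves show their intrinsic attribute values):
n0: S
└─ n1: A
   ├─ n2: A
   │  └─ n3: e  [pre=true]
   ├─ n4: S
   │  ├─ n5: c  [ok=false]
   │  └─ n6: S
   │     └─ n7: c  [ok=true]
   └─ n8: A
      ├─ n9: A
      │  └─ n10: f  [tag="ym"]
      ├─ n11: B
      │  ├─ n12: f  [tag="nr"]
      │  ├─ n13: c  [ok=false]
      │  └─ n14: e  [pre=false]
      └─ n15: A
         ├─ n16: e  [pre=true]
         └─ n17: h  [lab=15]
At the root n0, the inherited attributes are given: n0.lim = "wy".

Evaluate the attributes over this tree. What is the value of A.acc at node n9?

1. n0.lim = "wy"  [given at root]
2. n1.ok = false  [false]
3. n1.fin = false  [false]
4. n2.ok = false  [A₀.ok == true]
5. n2.fin = true  [not A₀.ok]
6. n3.pre = true  [terminal]
7. n2.acc = false  [A.ok == true]
8. n2.live = "ww"  ["ww"]
9. n4.lim = "nx"  ["nx"]
10. n5.ok = false  [terminal]
11. n6.lim = "nxz"  [S₀.lim ++ "z"]
12. n7.ok = true  [terminal]
13. n6.cnt = "yn"  ["yn"]
14. n6.key = 11  [len(S.lim) + 8]
15. n4.cnt = "znx"  ["z" ++ S₀.lim]
16. n4.key = 2  [2]
17. n8.ok = true  [S.key > 1]
18. n8.fin = true  [A₀.ok == false]
19. n9.ok = false  [false]
20. n9.fin = false  [A₀.fin == false]
21. n10.tag = "ym"  [terminal]
22. n9.acc = false  [A.ok and A.fin]
23. n9.live = "pym"  ["p" ++ f.tag]
24. n11.mk = -2  [len(A₁.live) - 5]
25. n11.pre = 1  [1]
26. n12.tag = "nr"  [terminal]
27. n13.ok = false  [terminal]
28. n14.pre = false  [terminal]
29. n11.sig = 5  [len(f.tag) + 3]
30. n15.ok = false  [B.sig > 5]
31. n15.fin = true  [A₁.acc == false]
32. n16.pre = true  [terminal]
33. n17.lab = 15  [terminal]
34. n15.acc = false  [h.lab > 15]
35. n15.live = "zp"  ["zp"]
36. n8.acc = false  [A₀.fin == false]
37. n8.live = "pymn"  [A₁.live ++ "n"]
38. n1.acc = true  [true]
39. n1.live = "wwr"  [A₁.live ++ "r"]
40. n0.cnt = "wwrwy"  [A.live ++ S.lim]
41. n0.key = 3  [3]

false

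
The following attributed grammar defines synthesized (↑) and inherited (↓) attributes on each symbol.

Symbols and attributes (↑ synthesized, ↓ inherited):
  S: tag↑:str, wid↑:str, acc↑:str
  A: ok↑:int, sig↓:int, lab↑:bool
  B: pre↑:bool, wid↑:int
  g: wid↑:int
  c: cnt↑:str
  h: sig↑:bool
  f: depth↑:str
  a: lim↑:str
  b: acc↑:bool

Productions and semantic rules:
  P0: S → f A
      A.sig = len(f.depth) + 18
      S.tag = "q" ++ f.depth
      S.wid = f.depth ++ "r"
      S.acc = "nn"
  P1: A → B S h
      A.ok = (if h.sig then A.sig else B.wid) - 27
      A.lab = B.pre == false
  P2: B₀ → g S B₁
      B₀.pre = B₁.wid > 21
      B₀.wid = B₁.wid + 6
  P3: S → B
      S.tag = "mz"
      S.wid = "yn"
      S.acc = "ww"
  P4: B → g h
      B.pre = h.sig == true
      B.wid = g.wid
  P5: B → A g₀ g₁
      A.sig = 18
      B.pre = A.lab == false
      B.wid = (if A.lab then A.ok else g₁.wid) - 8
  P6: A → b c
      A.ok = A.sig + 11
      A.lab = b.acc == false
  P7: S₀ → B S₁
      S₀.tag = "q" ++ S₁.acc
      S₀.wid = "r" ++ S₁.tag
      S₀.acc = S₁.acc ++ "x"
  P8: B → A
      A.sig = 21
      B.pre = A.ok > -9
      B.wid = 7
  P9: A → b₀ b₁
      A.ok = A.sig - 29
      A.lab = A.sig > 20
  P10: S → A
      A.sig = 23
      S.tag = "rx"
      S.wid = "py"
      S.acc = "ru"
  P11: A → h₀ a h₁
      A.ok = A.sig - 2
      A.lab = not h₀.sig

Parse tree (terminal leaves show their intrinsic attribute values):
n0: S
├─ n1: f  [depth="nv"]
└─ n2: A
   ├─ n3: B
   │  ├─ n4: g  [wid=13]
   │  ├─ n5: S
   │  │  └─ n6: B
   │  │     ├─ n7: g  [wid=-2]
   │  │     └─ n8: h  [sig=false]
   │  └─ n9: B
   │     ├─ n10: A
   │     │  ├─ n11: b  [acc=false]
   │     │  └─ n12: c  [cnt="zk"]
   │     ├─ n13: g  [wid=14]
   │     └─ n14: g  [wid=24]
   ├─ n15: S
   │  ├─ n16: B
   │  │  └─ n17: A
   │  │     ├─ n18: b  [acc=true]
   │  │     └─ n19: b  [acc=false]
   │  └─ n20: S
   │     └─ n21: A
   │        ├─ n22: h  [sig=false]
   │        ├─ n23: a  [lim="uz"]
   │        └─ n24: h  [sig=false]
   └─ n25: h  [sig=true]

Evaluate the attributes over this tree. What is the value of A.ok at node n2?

-7

1. n1.depth = "nv"  [terminal]
2. n2.sig = 20  [len(f.depth) + 18]
3. n4.wid = 13  [terminal]
4. n7.wid = -2  [terminal]
5. n8.sig = false  [terminal]
6. n6.pre = false  [h.sig == true]
7. n6.wid = -2  [g.wid]
8. n5.tag = "mz"  ["mz"]
9. n5.wid = "yn"  ["yn"]
10. n5.acc = "ww"  ["ww"]
11. n10.sig = 18  [18]
12. n11.acc = false  [terminal]
13. n12.cnt = "zk"  [terminal]
14. n10.ok = 29  [A.sig + 11]
15. n10.lab = true  [b.acc == false]
16. n13.wid = 14  [terminal]
17. n14.wid = 24  [terminal]
18. n9.pre = false  [A.lab == false]
19. n9.wid = 21  [(if A.lab then A.ok else g₁.wid) - 8]
20. n3.pre = false  [B₁.wid > 21]
21. n3.wid = 27  [B₁.wid + 6]
22. n17.sig = 21  [21]
23. n18.acc = true  [terminal]
24. n19.acc = false  [terminal]
25. n17.ok = -8  [A.sig - 29]
26. n17.lab = true  [A.sig > 20]
27. n16.pre = true  [A.ok > -9]
28. n16.wid = 7  [7]
29. n21.sig = 23  [23]
30. n22.sig = false  [terminal]
31. n23.lim = "uz"  [terminal]
32. n24.sig = false  [terminal]
33. n21.ok = 21  [A.sig - 2]
34. n21.lab = true  [not h₀.sig]
35. n20.tag = "rx"  ["rx"]
36. n20.wid = "py"  ["py"]
37. n20.acc = "ru"  ["ru"]
38. n15.tag = "qru"  ["q" ++ S₁.acc]
39. n15.wid = "rrx"  ["r" ++ S₁.tag]
40. n15.acc = "rux"  [S₁.acc ++ "x"]
41. n25.sig = true  [terminal]
42. n2.ok = -7  [(if h.sig then A.sig else B.wid) - 27]
43. n2.lab = true  [B.pre == false]
44. n0.tag = "qnv"  ["q" ++ f.depth]
45. n0.wid = "nvr"  [f.depth ++ "r"]
46. n0.acc = "nn"  ["nn"]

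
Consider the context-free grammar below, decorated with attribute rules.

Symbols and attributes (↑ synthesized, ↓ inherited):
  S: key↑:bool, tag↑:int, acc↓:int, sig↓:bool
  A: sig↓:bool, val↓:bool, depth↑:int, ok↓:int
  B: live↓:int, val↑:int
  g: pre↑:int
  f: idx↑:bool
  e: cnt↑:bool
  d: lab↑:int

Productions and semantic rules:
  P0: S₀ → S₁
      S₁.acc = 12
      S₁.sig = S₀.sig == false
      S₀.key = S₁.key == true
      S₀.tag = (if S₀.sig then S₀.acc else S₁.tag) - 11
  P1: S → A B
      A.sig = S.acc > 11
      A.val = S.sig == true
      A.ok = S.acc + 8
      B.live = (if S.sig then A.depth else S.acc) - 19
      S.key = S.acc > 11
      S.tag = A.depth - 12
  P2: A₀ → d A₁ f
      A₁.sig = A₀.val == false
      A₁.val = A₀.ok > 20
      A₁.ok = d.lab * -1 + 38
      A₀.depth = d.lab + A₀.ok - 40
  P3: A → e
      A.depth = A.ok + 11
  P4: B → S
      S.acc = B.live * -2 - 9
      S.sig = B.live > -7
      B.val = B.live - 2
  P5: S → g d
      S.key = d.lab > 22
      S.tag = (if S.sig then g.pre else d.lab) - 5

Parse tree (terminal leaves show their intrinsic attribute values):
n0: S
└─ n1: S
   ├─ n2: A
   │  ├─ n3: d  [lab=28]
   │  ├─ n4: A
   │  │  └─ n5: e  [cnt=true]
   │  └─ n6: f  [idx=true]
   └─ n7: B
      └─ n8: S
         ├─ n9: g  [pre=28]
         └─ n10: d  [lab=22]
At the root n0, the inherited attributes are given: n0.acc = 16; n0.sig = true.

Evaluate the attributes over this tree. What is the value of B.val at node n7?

-9

1. n0.acc = 16  [given at root]
2. n0.sig = true  [given at root]
3. n1.acc = 12  [12]
4. n1.sig = false  [S₀.sig == false]
5. n2.sig = true  [S.acc > 11]
6. n2.val = false  [S.sig == true]
7. n2.ok = 20  [S.acc + 8]
8. n3.lab = 28  [terminal]
9. n4.sig = true  [A₀.val == false]
10. n4.val = false  [A₀.ok > 20]
11. n4.ok = 10  [d.lab * -1 + 38]
12. n5.cnt = true  [terminal]
13. n4.depth = 21  [A.ok + 11]
14. n6.idx = true  [terminal]
15. n2.depth = 8  [d.lab + A₀.ok - 40]
16. n7.live = -7  [(if S.sig then A.depth else S.acc) - 19]
17. n8.acc = 5  [B.live * -2 - 9]
18. n8.sig = false  [B.live > -7]
19. n9.pre = 28  [terminal]
20. n10.lab = 22  [terminal]
21. n8.key = false  [d.lab > 22]
22. n8.tag = 17  [(if S.sig then g.pre else d.lab) - 5]
23. n7.val = -9  [B.live - 2]
24. n1.key = true  [S.acc > 11]
25. n1.tag = -4  [A.depth - 12]
26. n0.key = true  [S₁.key == true]
27. n0.tag = 5  [(if S₀.sig then S₀.acc else S₁.tag) - 11]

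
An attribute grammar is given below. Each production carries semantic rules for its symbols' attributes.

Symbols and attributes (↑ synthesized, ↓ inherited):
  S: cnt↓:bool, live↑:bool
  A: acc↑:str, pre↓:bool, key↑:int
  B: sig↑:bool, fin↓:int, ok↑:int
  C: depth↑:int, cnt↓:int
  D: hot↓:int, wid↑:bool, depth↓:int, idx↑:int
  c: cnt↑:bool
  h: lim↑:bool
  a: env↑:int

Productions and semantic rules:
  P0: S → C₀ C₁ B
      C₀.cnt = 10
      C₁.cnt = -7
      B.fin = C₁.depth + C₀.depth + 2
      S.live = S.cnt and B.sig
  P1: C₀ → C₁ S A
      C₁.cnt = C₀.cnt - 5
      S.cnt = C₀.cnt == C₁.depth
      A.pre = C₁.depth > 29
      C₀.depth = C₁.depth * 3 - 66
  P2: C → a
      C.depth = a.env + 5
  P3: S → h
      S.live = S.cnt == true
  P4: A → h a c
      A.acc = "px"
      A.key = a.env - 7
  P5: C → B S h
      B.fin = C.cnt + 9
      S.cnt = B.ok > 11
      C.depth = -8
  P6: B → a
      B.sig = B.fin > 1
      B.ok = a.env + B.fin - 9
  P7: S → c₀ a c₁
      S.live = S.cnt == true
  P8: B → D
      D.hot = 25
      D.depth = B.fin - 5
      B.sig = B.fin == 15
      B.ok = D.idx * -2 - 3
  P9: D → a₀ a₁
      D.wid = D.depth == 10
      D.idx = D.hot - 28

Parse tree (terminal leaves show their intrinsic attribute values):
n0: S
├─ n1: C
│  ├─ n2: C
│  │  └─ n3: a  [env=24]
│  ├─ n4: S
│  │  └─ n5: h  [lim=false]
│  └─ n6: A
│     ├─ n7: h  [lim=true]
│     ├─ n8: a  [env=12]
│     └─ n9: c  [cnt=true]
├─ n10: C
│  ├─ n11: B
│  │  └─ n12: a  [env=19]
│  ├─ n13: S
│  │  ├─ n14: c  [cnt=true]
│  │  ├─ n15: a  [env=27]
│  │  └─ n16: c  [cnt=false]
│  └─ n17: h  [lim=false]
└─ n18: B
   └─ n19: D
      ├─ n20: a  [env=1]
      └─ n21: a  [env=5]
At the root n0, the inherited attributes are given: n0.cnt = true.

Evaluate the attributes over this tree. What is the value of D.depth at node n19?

1. n0.cnt = true  [given at root]
2. n1.cnt = 10  [10]
3. n2.cnt = 5  [C₀.cnt - 5]
4. n3.env = 24  [terminal]
5. n2.depth = 29  [a.env + 5]
6. n4.cnt = false  [C₀.cnt == C₁.depth]
7. n5.lim = false  [terminal]
8. n4.live = false  [S.cnt == true]
9. n6.pre = false  [C₁.depth > 29]
10. n7.lim = true  [terminal]
11. n8.env = 12  [terminal]
12. n9.cnt = true  [terminal]
13. n6.acc = "px"  ["px"]
14. n6.key = 5  [a.env - 7]
15. n1.depth = 21  [C₁.depth * 3 - 66]
16. n10.cnt = -7  [-7]
17. n11.fin = 2  [C.cnt + 9]
18. n12.env = 19  [terminal]
19. n11.sig = true  [B.fin > 1]
20. n11.ok = 12  [a.env + B.fin - 9]
21. n13.cnt = true  [B.ok > 11]
22. n14.cnt = true  [terminal]
23. n15.env = 27  [terminal]
24. n16.cnt = false  [terminal]
25. n13.live = true  [S.cnt == true]
26. n17.lim = false  [terminal]
27. n10.depth = -8  [-8]
28. n18.fin = 15  [C₁.depth + C₀.depth + 2]
29. n19.hot = 25  [25]
30. n19.depth = 10  [B.fin - 5]
31. n20.env = 1  [terminal]
32. n21.env = 5  [terminal]
33. n19.wid = true  [D.depth == 10]
34. n19.idx = -3  [D.hot - 28]
35. n18.sig = true  [B.fin == 15]
36. n18.ok = 3  [D.idx * -2 - 3]
37. n0.live = true  [S.cnt and B.sig]

10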